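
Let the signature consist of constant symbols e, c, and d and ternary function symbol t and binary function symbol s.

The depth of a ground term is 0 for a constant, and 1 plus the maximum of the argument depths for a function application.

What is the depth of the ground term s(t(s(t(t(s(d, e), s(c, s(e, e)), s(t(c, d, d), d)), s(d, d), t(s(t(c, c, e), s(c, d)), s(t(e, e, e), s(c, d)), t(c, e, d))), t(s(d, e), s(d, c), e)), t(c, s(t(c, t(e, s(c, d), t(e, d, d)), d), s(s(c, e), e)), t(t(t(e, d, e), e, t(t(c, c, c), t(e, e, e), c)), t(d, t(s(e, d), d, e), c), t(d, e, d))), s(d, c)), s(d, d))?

7

depth(s(d, e)) = 1 + max(0, 0) = 1
depth(s(e, e)) = 1 + max(0, 0) = 1
depth(s(c, s(e, e))) = 1 + max(0, 1) = 2
depth(t(c, d, d)) = 1 + max(0, 0, 0) = 1
depth(s(t(c, d, d), d)) = 1 + max(1, 0) = 2
depth(t(s(d, e), s(c, s(e, e)), s(t(c, d, d), d))) = 1 + max(1, 2, 2) = 3
depth(s(d, d)) = 1 + max(0, 0) = 1
depth(t(c, c, e)) = 1 + max(0, 0, 0) = 1
depth(s(c, d)) = 1 + max(0, 0) = 1
depth(s(t(c, c, e), s(c, d))) = 1 + max(1, 1) = 2
depth(t(e, e, e)) = 1 + max(0, 0, 0) = 1
depth(s(t(e, e, e), s(c, d))) = 1 + max(1, 1) = 2
depth(t(c, e, d)) = 1 + max(0, 0, 0) = 1
depth(t(s(t(c, c, e), s(c, d)), s(t(e, e, e), s(c, d)), t(c, e, d))) = 1 + max(2, 2, 1) = 3
depth(t(t(s(d, e), s(c, s(e, e)), s(t(c, d, d), d)), s(d, d), t(s(t(c, c, e), s(c, d)), s(t(e, e, e), s(c, d)), t(c, e, d)))) = 1 + max(3, 1, 3) = 4
depth(s(d, c)) = 1 + max(0, 0) = 1
depth(t(s(d, e), s(d, c), e)) = 1 + max(1, 1, 0) = 2
depth(s(t(t(s(d, e), s(c, s(e, e)), s(t(c, d, d), d)), s(d, d), t(s(t(c, c, e), s(c, d)), s(t(e, e, e), s(c, d)), t(c, e, d))), t(s(d, e), s(d, c), e))) = 1 + max(4, 2) = 5
depth(t(e, d, d)) = 1 + max(0, 0, 0) = 1
depth(t(e, s(c, d), t(e, d, d))) = 1 + max(0, 1, 1) = 2
depth(t(c, t(e, s(c, d), t(e, d, d)), d)) = 1 + max(0, 2, 0) = 3
depth(s(c, e)) = 1 + max(0, 0) = 1
depth(s(s(c, e), e)) = 1 + max(1, 0) = 2
depth(s(t(c, t(e, s(c, d), t(e, d, d)), d), s(s(c, e), e))) = 1 + max(3, 2) = 4
depth(t(e, d, e)) = 1 + max(0, 0, 0) = 1
depth(t(c, c, c)) = 1 + max(0, 0, 0) = 1
depth(t(t(c, c, c), t(e, e, e), c)) = 1 + max(1, 1, 0) = 2
depth(t(t(e, d, e), e, t(t(c, c, c), t(e, e, e), c))) = 1 + max(1, 0, 2) = 3
depth(s(e, d)) = 1 + max(0, 0) = 1
depth(t(s(e, d), d, e)) = 1 + max(1, 0, 0) = 2
depth(t(d, t(s(e, d), d, e), c)) = 1 + max(0, 2, 0) = 3
depth(t(d, e, d)) = 1 + max(0, 0, 0) = 1
depth(t(t(t(e, d, e), e, t(t(c, c, c), t(e, e, e), c)), t(d, t(s(e, d), d, e), c), t(d, e, d))) = 1 + max(3, 3, 1) = 4
depth(t(c, s(t(c, t(e, s(c, d), t(e, d, d)), d), s(s(c, e), e)), t(t(t(e, d, e), e, t(t(c, c, c), t(e, e, e), c)), t(d, t(s(e, d), d, e), c), t(d, e, d)))) = 1 + max(0, 4, 4) = 5
depth(t(s(t(t(s(d, e), s(c, s(e, e)), s(t(c, d, d), d)), s(d, d), t(s(t(c, c, e), s(c, d)), s(t(e, e, e), s(c, d)), t(c, e, d))), t(s(d, e), s(d, c), e)), t(c, s(t(c, t(e, s(c, d), t(e, d, d)), d), s(s(c, e), e)), t(t(t(e, d, e), e, t(t(c, c, c), t(e, e, e), c)), t(d, t(s(e, d), d, e), c), t(d, e, d))), s(d, c))) = 1 + max(5, 5, 1) = 6
depth(s(t(s(t(t(s(d, e), s(c, s(e, e)), s(t(c, d, d), d)), s(d, d), t(s(t(c, c, e), s(c, d)), s(t(e, e, e), s(c, d)), t(c, e, d))), t(s(d, e), s(d, c), e)), t(c, s(t(c, t(e, s(c, d), t(e, d, d)), d), s(s(c, e), e)), t(t(t(e, d, e), e, t(t(c, c, c), t(e, e, e), c)), t(d, t(s(e, d), d, e), c), t(d, e, d))), s(d, c)), s(d, d))) = 1 + max(6, 1) = 7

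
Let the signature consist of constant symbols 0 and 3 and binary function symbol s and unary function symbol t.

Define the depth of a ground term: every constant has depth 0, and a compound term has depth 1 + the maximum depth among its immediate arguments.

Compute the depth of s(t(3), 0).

depth(t(3)) = 1 + depth(3) = 1 + 0 = 1
depth(s(t(3), 0)) = 1 + max(1, 0) = 2

2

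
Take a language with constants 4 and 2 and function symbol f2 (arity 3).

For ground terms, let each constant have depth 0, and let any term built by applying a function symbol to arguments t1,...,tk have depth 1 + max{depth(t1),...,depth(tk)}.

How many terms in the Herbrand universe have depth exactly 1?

8

Let N_k count ground terms of depth at most k. Each non-constant term of depth ≤ k is some function symbol applied to depth-≤(k−1) arguments, giving N_k = 2 + N_{k-1}^3.
N_0 = 2
N_1 = 2 + 2^3 = 10
Terms of depth exactly 1: N_1 − N_0 = 10 − 2 = 8.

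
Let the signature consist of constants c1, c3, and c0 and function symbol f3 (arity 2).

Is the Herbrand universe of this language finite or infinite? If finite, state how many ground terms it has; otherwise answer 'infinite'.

The signature has at least one function symbol (f3, arity 2) and at least one constant (c1).
Iterating f3 gives infinitely many distinct ground terms: c1, f3(c1, c1), f3(f3(c1, c1), f3(c1, c1)), ...
So the Herbrand universe is infinite.

infinite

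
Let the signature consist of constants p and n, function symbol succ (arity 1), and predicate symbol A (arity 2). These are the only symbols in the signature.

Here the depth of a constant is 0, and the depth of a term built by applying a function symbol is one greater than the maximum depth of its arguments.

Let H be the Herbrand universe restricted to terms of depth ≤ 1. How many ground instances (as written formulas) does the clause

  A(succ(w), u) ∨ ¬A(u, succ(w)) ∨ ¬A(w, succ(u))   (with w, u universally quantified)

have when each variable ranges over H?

Ground terms of depth ≤ 1:
  Let N_k count ground terms of depth at most k. Each non-constant term of depth ≤ k is some function symbol applied to depth-≤(k−1) arguments, giving N_k = 2 + N_{k-1}.
  N_0 = 2
  N_1 = 2 + 2 = 4
So there are 4 ground terms available for substitution.
The body mentions every one of the 2 quantified variables; since ground terms form a free algebra, no two substitutions collapse to the same formula.
Number of ground instances = 4^2 = 16.

16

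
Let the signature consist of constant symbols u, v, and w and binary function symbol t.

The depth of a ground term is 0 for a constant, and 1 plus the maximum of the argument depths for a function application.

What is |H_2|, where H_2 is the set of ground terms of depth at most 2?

Write N_k for the number of ground terms of depth ≤ k. A term of depth ≤ k is either a constant or a function symbol applied to arguments of depth ≤ k−1, so N_k = 3 + N_{k-1}^2.
N_0 = 3
N_1 = 3 + 3^2 = 12
N_2 = 3 + 12^2 = 147

147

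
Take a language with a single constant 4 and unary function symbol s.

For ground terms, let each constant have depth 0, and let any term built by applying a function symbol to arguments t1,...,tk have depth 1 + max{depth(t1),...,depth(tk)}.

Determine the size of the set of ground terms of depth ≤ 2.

3

Let N_k count ground terms of depth at most k. Each non-constant term of depth ≤ k is some function symbol applied to depth-≤(k−1) arguments, giving N_k = 1 + N_{k-1}.
N_0 = 1
N_1 = 1 + 1 = 2
N_2 = 1 + 2 = 3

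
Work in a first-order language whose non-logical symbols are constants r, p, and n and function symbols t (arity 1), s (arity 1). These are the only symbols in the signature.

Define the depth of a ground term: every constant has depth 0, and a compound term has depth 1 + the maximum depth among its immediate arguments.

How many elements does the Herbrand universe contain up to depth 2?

21

Count level by level. With function symbols t/1, s/1, the terms of depth ≤ k are the 3 constants together with each function applied to depth-≤(k−1) tuples, so N_k = 3 + N_{k-1} + N_{k-1}.
N_0 = 3
N_1 = 3 + 3 + 3 = 9
N_2 = 3 + 9 + 9 = 21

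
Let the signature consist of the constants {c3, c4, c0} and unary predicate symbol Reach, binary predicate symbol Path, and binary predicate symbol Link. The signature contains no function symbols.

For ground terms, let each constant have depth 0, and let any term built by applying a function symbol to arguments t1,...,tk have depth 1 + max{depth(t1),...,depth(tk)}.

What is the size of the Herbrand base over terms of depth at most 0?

21

First count ground terms of depth ≤ 0.
With no function symbols every ground term is a constant, so there are exactly 3 ground terms at every depth bound.
N_0 = 3
Explicitly: c3, c4, c0.
So |H| = 3.
A ground atom is a predicate applied to a tuple of terms from H, so the count is the sum over predicates of |H|^arity:
  Reach: 3;  Path: 3^2 = 9;  Link: 3^2 = 9
Total ground atoms: 3 + 9 + 9 = 21.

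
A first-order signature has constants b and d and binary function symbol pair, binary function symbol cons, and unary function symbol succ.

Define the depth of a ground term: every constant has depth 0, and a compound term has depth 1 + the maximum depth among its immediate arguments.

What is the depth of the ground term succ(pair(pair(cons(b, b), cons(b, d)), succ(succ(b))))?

4

depth(cons(b, b)) = 1 + max(0, 0) = 1
depth(cons(b, d)) = 1 + max(0, 0) = 1
depth(pair(cons(b, b), cons(b, d))) = 1 + max(1, 1) = 2
depth(succ(b)) = 1 + depth(b) = 1 + 0 = 1
depth(succ(succ(b))) = 1 + depth(succ(b)) = 1 + 1 = 2
depth(pair(pair(cons(b, b), cons(b, d)), succ(succ(b)))) = 1 + max(2, 2) = 3
depth(succ(pair(pair(cons(b, b), cons(b, d)), succ(succ(b))))) = 1 + depth(pair(pair(cons(b, b), cons(b, d)), succ(succ(b)))) = 1 + 3 = 4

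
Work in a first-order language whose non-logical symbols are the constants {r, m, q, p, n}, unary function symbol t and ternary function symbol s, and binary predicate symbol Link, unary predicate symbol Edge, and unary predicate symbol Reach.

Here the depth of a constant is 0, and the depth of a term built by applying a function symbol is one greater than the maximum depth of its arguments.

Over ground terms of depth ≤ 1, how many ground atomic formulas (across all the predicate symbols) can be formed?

First count ground terms of depth ≤ 1.
Let N_k count ground terms of depth at most k. Each non-constant term of depth ≤ k is some function symbol applied to depth-≤(k−1) arguments, giving N_k = 5 + N_{k-1} + N_{k-1}^3.
N_0 = 5
N_1 = 5 + 5 + 5^3 = 135
So |H| = 135.
Each predicate of arity r yields |H|^r ground atoms (one per choice of an r-tuple from H):
  Link: 135^2 = 18225;  Edge: 135;  Reach: 135
Total ground atoms: 18225 + 135 + 135 = 18495.

18495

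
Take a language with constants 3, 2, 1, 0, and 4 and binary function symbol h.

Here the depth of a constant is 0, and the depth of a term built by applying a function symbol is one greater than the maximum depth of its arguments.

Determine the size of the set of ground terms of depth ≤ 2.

905

Count level by level. With function symbols h/2, the terms of depth ≤ k are the 5 constants together with each function applied to depth-≤(k−1) tuples, so N_k = 5 + N_{k-1}^2.
N_0 = 5
N_1 = 5 + 5^2 = 30
N_2 = 5 + 30^2 = 905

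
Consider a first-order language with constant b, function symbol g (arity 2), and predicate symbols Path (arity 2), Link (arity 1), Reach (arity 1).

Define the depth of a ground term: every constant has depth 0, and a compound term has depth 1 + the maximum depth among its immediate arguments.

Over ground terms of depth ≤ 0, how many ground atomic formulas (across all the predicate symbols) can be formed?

3

First count ground terms of depth ≤ 0.
Let N_k count ground terms of depth at most k. Each non-constant term of depth ≤ k is some function symbol applied to depth-≤(k−1) arguments, giving N_k = 1 + N_{k-1}^2.
N_0 = 1
Explicitly: b.
So |H| = 1.
Each predicate of arity r yields |H|^r ground atoms (one per choice of an r-tuple from H):
  Path: 1^2 = 1;  Link: 1;  Reach: 1
Total ground atoms: 1 + 1 + 1 = 3.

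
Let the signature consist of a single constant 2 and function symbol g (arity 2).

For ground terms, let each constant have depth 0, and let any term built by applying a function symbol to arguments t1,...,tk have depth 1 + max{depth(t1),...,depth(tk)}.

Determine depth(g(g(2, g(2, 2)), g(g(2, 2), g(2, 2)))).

depth(g(2, 2)) = 1 + max(0, 0) = 1
depth(g(2, g(2, 2))) = 1 + max(0, 1) = 2
depth(g(g(2, 2), g(2, 2))) = 1 + max(1, 1) = 2
depth(g(g(2, g(2, 2)), g(g(2, 2), g(2, 2)))) = 1 + max(2, 2) = 3

3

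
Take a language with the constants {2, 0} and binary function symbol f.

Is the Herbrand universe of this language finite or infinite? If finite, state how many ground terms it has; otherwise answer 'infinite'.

The signature has at least one function symbol (f, arity 2) and at least one constant (2).
Iterating f gives infinitely many distinct ground terms: 2, f(2, 2), f(f(2, 2), f(2, 2)), ...
So the Herbrand universe is infinite.

infinite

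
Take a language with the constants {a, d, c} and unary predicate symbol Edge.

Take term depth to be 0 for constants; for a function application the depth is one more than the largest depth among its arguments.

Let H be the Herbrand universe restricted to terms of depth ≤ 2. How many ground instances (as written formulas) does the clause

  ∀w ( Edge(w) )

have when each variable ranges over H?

3

Ground terms of depth ≤ 2:
  With no function symbols every ground term is a constant, so there are exactly 3 ground terms at every depth bound.
  N_0 = 3
  N_1 = 3
  N_2 = 3
  Explicitly: a, d, c.
So there are 3 ground terms available for substitution.
The clause has 1 distinct variable (w), which appears in the body. In the free term algebra distinct substitutions yield syntactically distinct ground instances.
Number of ground instances = 3.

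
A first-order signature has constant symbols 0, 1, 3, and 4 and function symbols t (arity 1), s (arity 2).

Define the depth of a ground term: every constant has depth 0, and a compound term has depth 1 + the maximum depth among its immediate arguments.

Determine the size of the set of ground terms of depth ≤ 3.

Count level by level. With function symbols t/1, s/2, the terms of depth ≤ k are the 4 constants together with each function applied to depth-≤(k−1) tuples, so N_k = 4 + N_{k-1} + N_{k-1}^2.
N_0 = 4
N_1 = 4 + 4 + 4^2 = 24
N_2 = 4 + 24 + 24^2 = 604
N_3 = 4 + 604 + 604^2 = 365424

365424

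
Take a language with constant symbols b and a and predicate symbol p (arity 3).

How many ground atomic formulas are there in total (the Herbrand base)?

With no function symbols, the Herbrand universe is just the 2 constants.
Ground atoms per predicate: p: 2^3 = 8.
Herbrand base size = 8 = 8.

8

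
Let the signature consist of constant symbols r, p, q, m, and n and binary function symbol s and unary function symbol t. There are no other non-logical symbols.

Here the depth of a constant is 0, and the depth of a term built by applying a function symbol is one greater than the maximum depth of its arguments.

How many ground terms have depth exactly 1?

Let N_k = |{terms of depth ≤ k}|. Then N_0 = 5 and N_k = 5 + N_{k-1}^2 + N_{k-1} for k ≥ 1 (one summand per function symbol, arity giving the exponent).
N_0 = 5
N_1 = 5 + 5^2 + 5 = 35
Terms of depth exactly 1: N_1 − N_0 = 35 − 5 = 30.

30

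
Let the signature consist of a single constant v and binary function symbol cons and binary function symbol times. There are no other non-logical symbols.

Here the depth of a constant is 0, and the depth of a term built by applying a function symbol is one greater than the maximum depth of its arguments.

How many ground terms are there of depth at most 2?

19

Let N_k count ground terms of depth at most k. Each non-constant term of depth ≤ k is some function symbol applied to depth-≤(k−1) arguments, giving N_k = 1 + N_{k-1}^2 + N_{k-1}^2.
N_0 = 1
N_1 = 1 + 1^2 + 1^2 = 3
N_2 = 1 + 3^2 + 3^2 = 19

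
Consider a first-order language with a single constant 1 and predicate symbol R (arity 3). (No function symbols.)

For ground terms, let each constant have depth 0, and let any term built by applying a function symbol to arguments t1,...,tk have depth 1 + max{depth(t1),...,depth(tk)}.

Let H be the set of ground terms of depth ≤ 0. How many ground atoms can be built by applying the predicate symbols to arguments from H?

1

First count ground terms of depth ≤ 0.
With no function symbols every ground term is a constant, so there is exactly 1 ground term at every depth bound.
N_0 = 1
Explicitly: 1.
So |H| = 1.
For each predicate symbol, the number of ground atoms is |H| raised to its arity; summing:
  R: 1^3 = 1
Total ground atoms: 1.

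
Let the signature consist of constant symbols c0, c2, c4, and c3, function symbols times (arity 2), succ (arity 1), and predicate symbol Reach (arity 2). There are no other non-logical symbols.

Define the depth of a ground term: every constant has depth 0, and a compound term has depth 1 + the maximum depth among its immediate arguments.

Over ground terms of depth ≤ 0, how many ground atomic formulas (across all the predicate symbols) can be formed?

16

First count ground terms of depth ≤ 0.
Let N_k count ground terms of depth at most k. Each non-constant term of depth ≤ k is some function symbol applied to depth-≤(k−1) arguments, giving N_k = 4 + N_{k-1}^2 + N_{k-1}.
N_0 = 4
So |H| = 4.
Each predicate of arity r yields |H|^r ground atoms (one per choice of an r-tuple from H):
  Reach: 4^2 = 16
Total ground atoms: 16.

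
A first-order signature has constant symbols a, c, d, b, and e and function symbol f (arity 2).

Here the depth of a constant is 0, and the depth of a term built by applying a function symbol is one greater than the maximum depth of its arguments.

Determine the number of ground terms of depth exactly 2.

875

Let N_k count ground terms of depth at most k. Each non-constant term of depth ≤ k is some function symbol applied to depth-≤(k−1) arguments, giving N_k = 5 + N_{k-1}^2.
N_0 = 5
N_1 = 5 + 5^2 = 30
N_2 = 5 + 30^2 = 905
Terms of depth exactly 2: N_2 − N_1 = 905 − 30 = 875.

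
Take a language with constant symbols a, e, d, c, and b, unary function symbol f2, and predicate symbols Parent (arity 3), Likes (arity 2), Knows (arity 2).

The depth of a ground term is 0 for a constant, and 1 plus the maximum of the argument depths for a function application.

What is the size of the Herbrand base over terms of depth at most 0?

175

First count ground terms of depth ≤ 0.
Write N_k for the number of ground terms of depth ≤ k. A term of depth ≤ k is either a constant or a function symbol applied to arguments of depth ≤ k−1, so N_k = 5 + N_{k-1}.
N_0 = 5
So |H| = 5.
For each predicate symbol, the number of ground atoms is |H| raised to its arity; summing:
  Parent: 5^3 = 125;  Likes: 5^2 = 25;  Knows: 5^2 = 25
Total ground atoms: 125 + 25 + 25 = 175.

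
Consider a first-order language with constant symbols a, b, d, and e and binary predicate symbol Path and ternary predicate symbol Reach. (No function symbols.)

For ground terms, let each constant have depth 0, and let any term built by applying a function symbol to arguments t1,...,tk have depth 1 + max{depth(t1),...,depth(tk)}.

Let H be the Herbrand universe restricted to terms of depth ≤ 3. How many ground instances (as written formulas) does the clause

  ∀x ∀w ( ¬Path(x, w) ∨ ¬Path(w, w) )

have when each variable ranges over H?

Ground terms of depth ≤ 3:
  With no function symbols every ground term is a constant, so there are exactly 4 ground terms at every depth bound.
  N_0 = 4
  N_1 = 4
  N_2 = 4
  N_3 = 4
  Explicitly: a, b, d, e.
So there are 4 ground terms available for substitution.
Each of x, w ranges independently over the available ground terms, and distinct assignments produce distinct instances.
Number of ground instances = 4^2 = 16.

16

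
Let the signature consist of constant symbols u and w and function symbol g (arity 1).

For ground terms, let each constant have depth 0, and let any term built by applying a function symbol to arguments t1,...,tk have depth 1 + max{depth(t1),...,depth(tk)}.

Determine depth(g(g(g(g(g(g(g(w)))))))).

7

depth(g(w)) = 1 + depth(w) = 1 + 0 = 1
depth(g(g(w))) = 1 + depth(g(w)) = 1 + 1 = 2
depth(g(g(g(w)))) = 1 + depth(g(g(w))) = 1 + 2 = 3
depth(g(g(g(g(w))))) = 1 + depth(g(g(g(w)))) = 1 + 3 = 4
depth(g(g(g(g(g(w)))))) = 1 + depth(g(g(g(g(w))))) = 1 + 4 = 5
depth(g(g(g(g(g(g(w))))))) = 1 + depth(g(g(g(g(g(w)))))) = 1 + 5 = 6
depth(g(g(g(g(g(g(g(w)))))))) = 1 + depth(g(g(g(g(g(g(w))))))) = 1 + 6 = 7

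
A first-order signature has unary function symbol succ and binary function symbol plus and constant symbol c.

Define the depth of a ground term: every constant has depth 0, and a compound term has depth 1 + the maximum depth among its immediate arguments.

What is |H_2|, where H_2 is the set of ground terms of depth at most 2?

13

Let N_k count ground terms of depth at most k. Each non-constant term of depth ≤ k is some function symbol applied to depth-≤(k−1) arguments, giving N_k = 1 + N_{k-1} + N_{k-1}^2.
N_0 = 1
N_1 = 1 + 1 + 1^2 = 3
N_2 = 1 + 3 + 3^2 = 13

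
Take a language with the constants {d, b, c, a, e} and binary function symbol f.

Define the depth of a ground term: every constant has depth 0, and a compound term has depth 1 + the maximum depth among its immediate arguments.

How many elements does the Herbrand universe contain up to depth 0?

5

Write N_k for the number of ground terms of depth ≤ k. A term of depth ≤ k is either a constant or a function symbol applied to arguments of depth ≤ k−1, so N_k = 5 + N_{k-1}^2.
N_0 = 5
Explicitly: d, b, c, a, e.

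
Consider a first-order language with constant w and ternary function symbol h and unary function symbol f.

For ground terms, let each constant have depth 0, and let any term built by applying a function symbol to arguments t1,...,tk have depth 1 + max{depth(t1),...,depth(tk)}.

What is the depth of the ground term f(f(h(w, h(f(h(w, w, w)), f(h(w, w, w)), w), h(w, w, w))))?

depth(h(w, w, w)) = 1 + max(0, 0, 0) = 1
depth(f(h(w, w, w))) = 1 + depth(h(w, w, w)) = 1 + 1 = 2
depth(h(f(h(w, w, w)), f(h(w, w, w)), w)) = 1 + max(2, 2, 0) = 3
depth(h(w, h(f(h(w, w, w)), f(h(w, w, w)), w), h(w, w, w))) = 1 + max(0, 3, 1) = 4
depth(f(h(w, h(f(h(w, w, w)), f(h(w, w, w)), w), h(w, w, w)))) = 1 + depth(h(w, h(f(h(w, w, w)), f(h(w, w, w)), w), h(w, w, w))) = 1 + 4 = 5
depth(f(f(h(w, h(f(h(w, w, w)), f(h(w, w, w)), w), h(w, w, w))))) = 1 + depth(f(h(w, h(f(h(w, w, w)), f(h(w, w, w)), w), h(w, w, w)))) = 1 + 5 = 6

6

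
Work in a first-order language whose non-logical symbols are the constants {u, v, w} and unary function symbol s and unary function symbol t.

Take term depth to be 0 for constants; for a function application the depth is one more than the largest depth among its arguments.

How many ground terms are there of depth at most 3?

If N_k denotes the number of depth-≤k ground terms, the 3 constants give N_0 = 3, and each function symbol of arity r contributes N_{k-1}^r new terms at level k: N_k = 3 + N_{k-1} + N_{k-1}.
N_0 = 3
N_1 = 3 + 3 + 3 = 9
N_2 = 3 + 9 + 9 = 21
N_3 = 3 + 21 + 21 = 45

45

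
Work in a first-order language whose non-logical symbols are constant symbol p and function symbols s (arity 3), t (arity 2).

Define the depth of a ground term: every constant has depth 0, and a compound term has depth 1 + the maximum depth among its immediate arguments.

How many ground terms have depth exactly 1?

2

Count level by level. With function symbols s/3, t/2, the terms of depth ≤ k are the 1 constant together with each function applied to depth-≤(k−1) tuples, so N_k = 1 + N_{k-1}^3 + N_{k-1}^2.
N_0 = 1
N_1 = 1 + 1^3 + 1^2 = 3
Terms of depth exactly 1: N_1 − N_0 = 3 − 1 = 2.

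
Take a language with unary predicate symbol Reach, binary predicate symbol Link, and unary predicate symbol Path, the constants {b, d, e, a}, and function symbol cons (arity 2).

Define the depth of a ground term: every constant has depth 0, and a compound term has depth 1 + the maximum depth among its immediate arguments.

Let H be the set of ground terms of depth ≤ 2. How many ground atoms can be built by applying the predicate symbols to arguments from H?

First count ground terms of depth ≤ 2.
Count level by level. With function symbols cons/2, the terms of depth ≤ k are the 4 constants together with each function applied to depth-≤(k−1) tuples, so N_k = 4 + N_{k-1}^2.
N_0 = 4
N_1 = 4 + 4^2 = 20
N_2 = 4 + 20^2 = 404
So |H| = 404.
Ground atoms are formed by filling each argument slot of a predicate with a term from H, so an r-ary predicate gives |H|^r atoms:
  Reach: 404;  Link: 404^2 = 163216;  Path: 404
Total ground atoms: 404 + 163216 + 404 = 164024.

164024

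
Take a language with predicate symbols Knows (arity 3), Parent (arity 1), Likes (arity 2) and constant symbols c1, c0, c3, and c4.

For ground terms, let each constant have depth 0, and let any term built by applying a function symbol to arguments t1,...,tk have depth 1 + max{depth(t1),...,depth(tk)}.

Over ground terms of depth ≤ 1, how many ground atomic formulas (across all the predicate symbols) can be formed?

First count ground terms of depth ≤ 1.
With no function symbols every ground term is a constant, so there are exactly 4 ground terms at every depth bound.
N_0 = 4
N_1 = 4
Explicitly: c1, c0, c3, c4.
So |H| = 4.
Ground atoms are formed by filling each argument slot of a predicate with a term from H, so an r-ary predicate gives |H|^r atoms:
  Knows: 4^3 = 64;  Parent: 4;  Likes: 4^2 = 16
Total ground atoms: 64 + 4 + 16 = 84.

84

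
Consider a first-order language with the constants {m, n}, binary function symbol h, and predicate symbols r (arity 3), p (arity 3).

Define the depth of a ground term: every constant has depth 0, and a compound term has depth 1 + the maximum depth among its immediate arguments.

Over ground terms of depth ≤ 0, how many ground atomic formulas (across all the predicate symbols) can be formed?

16

First count ground terms of depth ≤ 0.
Let N_k count ground terms of depth at most k. Each non-constant term of depth ≤ k is some function symbol applied to depth-≤(k−1) arguments, giving N_k = 2 + N_{k-1}^2.
N_0 = 2
So |H| = 2.
Ground atoms are formed by filling each argument slot of a predicate with a term from H, so an r-ary predicate gives |H|^r atoms:
  r: 2^3 = 8;  p: 2^3 = 8
Total ground atoms: 8 + 8 = 16.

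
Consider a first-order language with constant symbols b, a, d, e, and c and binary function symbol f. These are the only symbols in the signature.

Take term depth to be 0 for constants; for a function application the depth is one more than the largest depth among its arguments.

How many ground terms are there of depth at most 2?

Let N_k count ground terms of depth at most k. Each non-constant term of depth ≤ k is some function symbol applied to depth-≤(k−1) arguments, giving N_k = 5 + N_{k-1}^2.
N_0 = 5
N_1 = 5 + 5^2 = 30
N_2 = 5 + 30^2 = 905

905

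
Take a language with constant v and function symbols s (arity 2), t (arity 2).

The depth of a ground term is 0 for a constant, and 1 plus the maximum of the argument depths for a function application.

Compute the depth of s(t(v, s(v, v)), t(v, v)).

depth(s(v, v)) = 1 + max(0, 0) = 1
depth(t(v, s(v, v))) = 1 + max(0, 1) = 2
depth(t(v, v)) = 1 + max(0, 0) = 1
depth(s(t(v, s(v, v)), t(v, v))) = 1 + max(2, 1) = 3

3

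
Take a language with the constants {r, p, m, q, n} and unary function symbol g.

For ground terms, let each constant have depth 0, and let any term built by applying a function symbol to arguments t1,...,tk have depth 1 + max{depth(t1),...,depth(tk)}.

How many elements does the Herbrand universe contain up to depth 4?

25

Count level by level. With function symbols g/1, the terms of depth ≤ k are the 5 constants together with each function applied to depth-≤(k−1) tuples, so N_k = 5 + N_{k-1}.
N_0 = 5
N_1 = 5 + 5 = 10
N_2 = 5 + 10 = 15
N_3 = 5 + 15 = 20
N_4 = 5 + 20 = 25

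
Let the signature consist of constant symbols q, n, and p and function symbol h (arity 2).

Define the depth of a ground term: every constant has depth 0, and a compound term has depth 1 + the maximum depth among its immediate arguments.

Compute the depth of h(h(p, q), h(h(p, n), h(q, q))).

3

depth(h(p, q)) = 1 + max(0, 0) = 1
depth(h(p, n)) = 1 + max(0, 0) = 1
depth(h(q, q)) = 1 + max(0, 0) = 1
depth(h(h(p, n), h(q, q))) = 1 + max(1, 1) = 2
depth(h(h(p, q), h(h(p, n), h(q, q)))) = 1 + max(1, 2) = 3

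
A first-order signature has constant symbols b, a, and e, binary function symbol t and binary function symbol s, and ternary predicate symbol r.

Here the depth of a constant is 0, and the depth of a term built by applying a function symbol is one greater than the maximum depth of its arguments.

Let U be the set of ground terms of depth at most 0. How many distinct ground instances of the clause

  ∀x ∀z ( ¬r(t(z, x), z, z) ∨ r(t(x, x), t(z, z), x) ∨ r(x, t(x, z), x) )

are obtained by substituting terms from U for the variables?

9

Ground terms of depth ≤ 0:
  Count level by level. With function symbols t/2, s/2, the terms of depth ≤ k are the 3 constants together with each function applied to depth-≤(k−1) tuples, so N_k = 3 + N_{k-1}^2 + N_{k-1}^2.
  N_0 = 3
So there are 3 ground terms available for substitution.
There are 2 variables to instantiate (x, z), each occurring in at least one literal, so different choices give different ground instances.
Number of ground instances = 3^2 = 9.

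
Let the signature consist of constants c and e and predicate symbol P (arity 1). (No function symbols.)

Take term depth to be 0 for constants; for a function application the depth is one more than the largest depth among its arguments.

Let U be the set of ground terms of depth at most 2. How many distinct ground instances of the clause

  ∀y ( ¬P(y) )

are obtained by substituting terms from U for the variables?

2

Ground terms of depth ≤ 2:
  With no function symbols every ground term is a constant, so there are exactly 2 ground terms at every depth bound.
  N_0 = 2
  N_1 = 2
  N_2 = 2
  Explicitly: c, e.
So there are 2 ground terms available for substitution.
There is 1 variable to instantiate (y),  occurring in at least one literal, so different choices give different ground instances.
Number of ground instances = 2.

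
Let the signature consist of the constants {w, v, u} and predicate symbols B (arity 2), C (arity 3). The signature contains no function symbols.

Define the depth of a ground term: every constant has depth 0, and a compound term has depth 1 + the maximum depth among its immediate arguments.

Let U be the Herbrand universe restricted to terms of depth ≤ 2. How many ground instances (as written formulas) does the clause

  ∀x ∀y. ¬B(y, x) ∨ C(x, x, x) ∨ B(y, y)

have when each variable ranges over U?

Ground terms of depth ≤ 2:
  With no function symbols every ground term is a constant, so there are exactly 3 ground terms at every depth bound.
  N_0 = 3
  N_1 = 3
  N_2 = 3
  Explicitly: w, v, u.
So there are 3 ground terms available for substitution.
The body mentions every one of the 2 quantified variables; since ground terms form a free algebra, no two substitutions collapse to the same formula.
Number of ground instances = 3^2 = 9.

9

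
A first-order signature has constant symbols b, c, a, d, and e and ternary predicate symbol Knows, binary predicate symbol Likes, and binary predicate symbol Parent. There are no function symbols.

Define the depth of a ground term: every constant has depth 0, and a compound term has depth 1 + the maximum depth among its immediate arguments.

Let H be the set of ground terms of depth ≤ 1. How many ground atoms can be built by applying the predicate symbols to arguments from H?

175

First count ground terms of depth ≤ 1.
With no function symbols every ground term is a constant, so there are exactly 5 ground terms at every depth bound.
N_0 = 5
N_1 = 5
So |H| = 5.
Ground atoms are formed by filling each argument slot of a predicate with a term from H, so an r-ary predicate gives |H|^r atoms:
  Knows: 5^3 = 125;  Likes: 5^2 = 25;  Parent: 5^2 = 25
Total ground atoms: 125 + 25 + 25 = 175.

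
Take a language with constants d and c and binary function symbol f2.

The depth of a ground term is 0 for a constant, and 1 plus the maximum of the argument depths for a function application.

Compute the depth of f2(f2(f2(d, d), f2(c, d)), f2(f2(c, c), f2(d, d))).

depth(f2(d, d)) = 1 + max(0, 0) = 1
depth(f2(c, d)) = 1 + max(0, 0) = 1
depth(f2(f2(d, d), f2(c, d))) = 1 + max(1, 1) = 2
depth(f2(c, c)) = 1 + max(0, 0) = 1
depth(f2(f2(c, c), f2(d, d))) = 1 + max(1, 1) = 2
depth(f2(f2(f2(d, d), f2(c, d)), f2(f2(c, c), f2(d, d)))) = 1 + max(2, 2) = 3

3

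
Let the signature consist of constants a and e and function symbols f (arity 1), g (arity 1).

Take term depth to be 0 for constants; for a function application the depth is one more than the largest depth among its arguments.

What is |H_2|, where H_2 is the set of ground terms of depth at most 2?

If N_k denotes the number of depth-≤k ground terms, the 2 constants give N_0 = 2, and each function symbol of arity r contributes N_{k-1}^r new terms at level k: N_k = 2 + N_{k-1} + N_{k-1}.
N_0 = 2
N_1 = 2 + 2 + 2 = 6
N_2 = 2 + 6 + 6 = 14

14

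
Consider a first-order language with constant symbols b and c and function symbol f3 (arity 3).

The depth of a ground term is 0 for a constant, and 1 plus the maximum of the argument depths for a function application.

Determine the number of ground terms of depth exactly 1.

8

Let N_k count ground terms of depth at most k. Each non-constant term of depth ≤ k is some function symbol applied to depth-≤(k−1) arguments, giving N_k = 2 + N_{k-1}^3.
N_0 = 2
N_1 = 2 + 2^3 = 10
Terms of depth exactly 1: N_1 − N_0 = 10 − 2 = 8.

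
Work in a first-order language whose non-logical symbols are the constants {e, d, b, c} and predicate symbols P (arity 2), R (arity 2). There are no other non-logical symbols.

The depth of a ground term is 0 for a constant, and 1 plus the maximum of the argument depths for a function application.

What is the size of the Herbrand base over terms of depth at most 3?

First count ground terms of depth ≤ 3.
With no function symbols every ground term is a constant, so there are exactly 4 ground terms at every depth bound.
N_0 = 4
N_1 = 4
N_2 = 4
N_3 = 4
So |H| = 4.
Ground atoms are formed by filling each argument slot of a predicate with a term from H, so an r-ary predicate gives |H|^r atoms:
  P: 4^2 = 16;  R: 4^2 = 16
Total ground atoms: 16 + 16 = 32.

32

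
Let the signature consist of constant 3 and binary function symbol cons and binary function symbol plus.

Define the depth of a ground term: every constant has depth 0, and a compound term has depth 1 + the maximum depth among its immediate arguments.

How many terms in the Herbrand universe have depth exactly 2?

16

Count level by level. With function symbols cons/2, plus/2, the terms of depth ≤ k are the 1 constant together with each function applied to depth-≤(k−1) tuples, so N_k = 1 + N_{k-1}^2 + N_{k-1}^2.
N_0 = 1
N_1 = 1 + 1^2 + 1^2 = 3
N_2 = 1 + 3^2 + 3^2 = 19
Terms of depth exactly 2: N_2 − N_1 = 19 − 3 = 16.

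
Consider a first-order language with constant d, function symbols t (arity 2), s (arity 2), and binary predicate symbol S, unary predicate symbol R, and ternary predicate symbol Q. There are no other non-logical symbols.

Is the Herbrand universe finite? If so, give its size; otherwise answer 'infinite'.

The signature has at least one function symbol (t, arity 2) and at least one constant (d).
Iterating t gives infinitely many distinct ground terms: d, t(d, d), t(t(d, d), t(d, d)), ...
So the Herbrand universe is infinite.

infinite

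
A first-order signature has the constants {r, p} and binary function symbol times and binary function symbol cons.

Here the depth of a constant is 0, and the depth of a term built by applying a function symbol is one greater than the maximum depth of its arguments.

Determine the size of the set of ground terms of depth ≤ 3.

Let N_k count ground terms of depth at most k. Each non-constant term of depth ≤ k is some function symbol applied to depth-≤(k−1) arguments, giving N_k = 2 + N_{k-1}^2 + N_{k-1}^2.
N_0 = 2
N_1 = 2 + 2^2 + 2^2 = 10
N_2 = 2 + 10^2 + 10^2 = 202
N_3 = 2 + 202^2 + 202^2 = 81610

81610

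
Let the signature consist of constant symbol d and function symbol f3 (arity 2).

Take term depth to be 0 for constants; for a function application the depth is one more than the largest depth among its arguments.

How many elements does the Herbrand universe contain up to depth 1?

2

Count level by level. With function symbols f3/2, the terms of depth ≤ k are the 1 constant together with each function applied to depth-≤(k−1) tuples, so N_k = 1 + N_{k-1}^2.
N_0 = 1
N_1 = 1 + 1^2 = 2
Explicitly: d, f3(d, d).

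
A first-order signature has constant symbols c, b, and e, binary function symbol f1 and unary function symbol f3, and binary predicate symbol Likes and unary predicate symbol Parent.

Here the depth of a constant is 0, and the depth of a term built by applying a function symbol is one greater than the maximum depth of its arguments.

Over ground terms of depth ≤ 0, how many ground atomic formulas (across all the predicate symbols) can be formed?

First count ground terms of depth ≤ 0.
Count level by level. With function symbols f1/2, f3/1, the terms of depth ≤ k are the 3 constants together with each function applied to depth-≤(k−1) tuples, so N_k = 3 + N_{k-1}^2 + N_{k-1}.
N_0 = 3
Explicitly: c, b, e.
So |H| = 3.
Each predicate of arity r yields |H|^r ground atoms (one per choice of an r-tuple from H):
  Likes: 3^2 = 9;  Parent: 3
Total ground atoms: 9 + 3 = 12.

12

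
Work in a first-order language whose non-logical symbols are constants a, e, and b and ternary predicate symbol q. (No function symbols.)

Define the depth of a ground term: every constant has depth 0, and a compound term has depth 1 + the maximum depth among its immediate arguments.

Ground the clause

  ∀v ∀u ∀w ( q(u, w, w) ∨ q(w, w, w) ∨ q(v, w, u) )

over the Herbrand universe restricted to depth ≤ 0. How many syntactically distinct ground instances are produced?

27

Ground terms of depth ≤ 0:
  With no function symbols every ground term is a constant, so there are exactly 3 ground terms at every depth bound.
  N_0 = 3
  Explicitly: a, e, b.
So there are 3 ground terms available for substitution.
Each of v, u, w ranges independently over the available ground terms, and distinct assignments produce distinct instances.
Number of ground instances = 3^3 = 27.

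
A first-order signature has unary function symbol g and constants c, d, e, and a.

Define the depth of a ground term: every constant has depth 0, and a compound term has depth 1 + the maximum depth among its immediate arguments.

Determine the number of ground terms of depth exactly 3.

Let N_k = |{terms of depth ≤ k}|. Then N_0 = 4 and N_k = 4 + N_{k-1} for k ≥ 1 (one summand per function symbol, arity giving the exponent).
N_0 = 4
N_1 = 4 + 4 = 8
N_2 = 4 + 8 = 12
N_3 = 4 + 12 = 16
Terms of depth exactly 3: N_3 − N_2 = 16 − 12 = 4.

4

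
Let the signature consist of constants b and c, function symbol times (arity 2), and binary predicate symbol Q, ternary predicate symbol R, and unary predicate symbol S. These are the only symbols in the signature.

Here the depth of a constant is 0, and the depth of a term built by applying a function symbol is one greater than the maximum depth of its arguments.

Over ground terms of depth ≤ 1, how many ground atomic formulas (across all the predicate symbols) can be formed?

258

First count ground terms of depth ≤ 1.
Let N_k = |{terms of depth ≤ k}|. Then N_0 = 2 and N_k = 2 + N_{k-1}^2 for k ≥ 1 (one summand per function symbol, arity giving the exponent).
N_0 = 2
N_1 = 2 + 2^2 = 6
Explicitly: b, c, times(b, b), times(b, c), times(c, b), times(c, c).
So |H| = 6.
A ground atom is a predicate applied to a tuple of terms from H, so the count is the sum over predicates of |H|^arity:
  Q: 6^2 = 36;  R: 6^3 = 216;  S: 6
Total ground atoms: 36 + 216 + 6 = 258.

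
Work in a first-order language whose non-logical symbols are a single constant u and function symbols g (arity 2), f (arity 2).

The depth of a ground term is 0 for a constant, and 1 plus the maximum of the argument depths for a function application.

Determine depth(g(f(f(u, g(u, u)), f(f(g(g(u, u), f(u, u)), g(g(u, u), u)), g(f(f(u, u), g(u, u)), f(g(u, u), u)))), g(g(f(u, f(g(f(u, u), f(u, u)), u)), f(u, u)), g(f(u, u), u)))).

7

depth(g(u, u)) = 1 + max(0, 0) = 1
depth(f(u, g(u, u))) = 1 + max(0, 1) = 2
depth(f(u, u)) = 1 + max(0, 0) = 1
depth(g(g(u, u), f(u, u))) = 1 + max(1, 1) = 2
depth(g(g(u, u), u)) = 1 + max(1, 0) = 2
depth(f(g(g(u, u), f(u, u)), g(g(u, u), u))) = 1 + max(2, 2) = 3
depth(f(f(u, u), g(u, u))) = 1 + max(1, 1) = 2
depth(f(g(u, u), u)) = 1 + max(1, 0) = 2
depth(g(f(f(u, u), g(u, u)), f(g(u, u), u))) = 1 + max(2, 2) = 3
depth(f(f(g(g(u, u), f(u, u)), g(g(u, u), u)), g(f(f(u, u), g(u, u)), f(g(u, u), u)))) = 1 + max(3, 3) = 4
depth(f(f(u, g(u, u)), f(f(g(g(u, u), f(u, u)), g(g(u, u), u)), g(f(f(u, u), g(u, u)), f(g(u, u), u))))) = 1 + max(2, 4) = 5
depth(g(f(u, u), f(u, u))) = 1 + max(1, 1) = 2
depth(f(g(f(u, u), f(u, u)), u)) = 1 + max(2, 0) = 3
depth(f(u, f(g(f(u, u), f(u, u)), u))) = 1 + max(0, 3) = 4
depth(g(f(u, f(g(f(u, u), f(u, u)), u)), f(u, u))) = 1 + max(4, 1) = 5
depth(g(f(u, u), u)) = 1 + max(1, 0) = 2
depth(g(g(f(u, f(g(f(u, u), f(u, u)), u)), f(u, u)), g(f(u, u), u))) = 1 + max(5, 2) = 6
depth(g(f(f(u, g(u, u)), f(f(g(g(u, u), f(u, u)), g(g(u, u), u)), g(f(f(u, u), g(u, u)), f(g(u, u), u)))), g(g(f(u, f(g(f(u, u), f(u, u)), u)), f(u, u)), g(f(u, u), u)))) = 1 + max(5, 6) = 7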